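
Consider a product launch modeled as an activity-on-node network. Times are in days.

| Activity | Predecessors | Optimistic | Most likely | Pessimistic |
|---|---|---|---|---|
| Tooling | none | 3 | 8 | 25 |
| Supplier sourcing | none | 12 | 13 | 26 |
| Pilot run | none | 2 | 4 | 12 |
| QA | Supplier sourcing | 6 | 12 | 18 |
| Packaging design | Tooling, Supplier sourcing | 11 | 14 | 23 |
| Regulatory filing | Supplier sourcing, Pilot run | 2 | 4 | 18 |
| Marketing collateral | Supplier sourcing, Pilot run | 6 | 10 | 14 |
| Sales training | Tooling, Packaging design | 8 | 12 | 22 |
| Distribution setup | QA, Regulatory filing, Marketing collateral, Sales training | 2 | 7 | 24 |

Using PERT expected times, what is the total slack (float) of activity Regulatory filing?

22 days

te_Tooling = (3 + 4·8 + 25)/6 = 60/6 = 10
te_Supplier sourcing = (12 + 4·13 + 26)/6 = 90/6 = 15
te_Pilot run = (2 + 4·4 + 12)/6 = 30/6 = 5
te_QA = (6 + 4·12 + 18)/6 = 72/6 = 12
te_Packaging design = (11 + 4·14 + 23)/6 = 90/6 = 15
te_Regulatory filing = (2 + 4·4 + 18)/6 = 36/6 = 6
te_Marketing collateral = (6 + 4·10 + 14)/6 = 60/6 = 10
te_Sales training = (8 + 4·12 + 22)/6 = 78/6 = 13
te_Distribution setup = (2 + 4·7 + 24)/6 = 54/6 = 9

Forward pass:
ES_Tooling = 0; EF_Tooling = 10
ES_Supplier sourcing = 0; EF_Supplier sourcing = 15
ES_Pilot run = 0; EF_Pilot run = 5
ES_QA = 15; EF_QA = 15+12 = 27
ES_Packaging design = max(EF_Tooling=10, EF_Supplier sourcing=15) = 15; EF_Packaging design = 15+15 = 30
ES_Regulatory filing = max(EF_Supplier sourcing=15, EF_Pilot run=5) = 15; EF_Regulatory filing = 15+6 = 21
ES_Marketing collateral = max(EF_Supplier sourcing=15, EF_Pilot run=5) = 15; EF_Marketing collateral = 15+10 = 25
ES_Sales training = max(EF_Tooling=10, EF_Packaging design=30) = 30; EF_Sales training = 30+13 = 43
ES_Distribution setup = max(EF_QA=27, EF_Regulatory filing=21, EF_Marketing collateral=25, EF_Sales training=43) = 43; EF_Distribution setup = 43+9 = 52
Expected project duration μ = 52 days. Critical path: Supplier sourcing → Packaging design → Sales training → Distribution setup.

Backward pass:
LF_Distribution setup = 52; LS_Distribution setup = 52−9 = 43
LF_Sales training = LS_Distribution setup = 43; LS_Sales training = 43−13 = 30
LF_Marketing collateral = LS_Distribution setup = 43; LS_Marketing collateral = 43−10 = 33
LF_Regulatory filing = LS_Distribution setup = 43; LS_Regulatory filing = 43−6 = 37
LF_Packaging design = LS_Sales training = 30; LS_Packaging design = 30−15 = 15
LF_QA = LS_Distribution setup = 43; LS_QA = 43−12 = 31
LF_Pilot run = min(LS_Regulatory filing=37, LS_Marketing collateral=33) = 33; LS_Pilot run = 33−5 = 28
LF_Supplier sourcing = min(LS_QA=31, LS_Packaging design=15, LS_Regulatory filing=37, LS_Marketing collateral=33) = 15; LS_Supplier sourcing = 15−15 = 0
LF_Tooling = min(LS_Packaging design=15, LS_Sales training=30) = 15; LS_Tooling = 15−10 = 5
Slack_Regulatory filing = LS_Regulatory filing − ES_Regulatory filing = 37 − 15 = 22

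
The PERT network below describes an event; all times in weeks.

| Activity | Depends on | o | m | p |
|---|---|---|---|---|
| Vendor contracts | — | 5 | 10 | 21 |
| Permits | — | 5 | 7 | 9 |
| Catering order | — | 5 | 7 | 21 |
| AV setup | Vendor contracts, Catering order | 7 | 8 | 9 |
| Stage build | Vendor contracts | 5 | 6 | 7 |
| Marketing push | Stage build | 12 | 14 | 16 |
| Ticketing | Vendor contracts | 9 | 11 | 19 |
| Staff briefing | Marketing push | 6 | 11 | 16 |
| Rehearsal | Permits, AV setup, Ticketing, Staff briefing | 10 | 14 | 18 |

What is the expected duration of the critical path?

te_Vendor contracts = (5 + 4·10 + 21)/6 = 66/6 = 11
te_Permits = (5 + 4·7 + 9)/6 = 42/6 = 7
te_Catering order = (5 + 4·7 + 21)/6 = 54/6 = 9
te_AV setup = (7 + 4·8 + 9)/6 = 48/6 = 8
te_Stage build = (5 + 4·6 + 7)/6 = 36/6 = 6
te_Marketing push = (12 + 4·14 + 16)/6 = 84/6 = 14
te_Ticketing = (9 + 4·11 + 19)/6 = 72/6 = 12
te_Staff briefing = (6 + 4·11 + 16)/6 = 66/6 = 11
te_Rehearsal = (10 + 4·14 + 18)/6 = 84/6 = 14

Forward pass:
ES_Vendor contracts = 0; EF_Vendor contracts = 11
ES_Permits = 0; EF_Permits = 7
ES_Catering order = 0; EF_Catering order = 9
ES_AV setup = max(EF_Vendor contracts=11, EF_Catering order=9) = 11; EF_AV setup = 11+8 = 19
ES_Stage build = 11; EF_Stage build = 11+6 = 17
ES_Marketing push = 17; EF_Marketing push = 17+14 = 31
ES_Ticketing = 11; EF_Ticketing = 11+12 = 23
ES_Staff briefing = 31; EF_Staff briefing = 31+11 = 42
ES_Rehearsal = max(EF_Permits=7, EF_AV setup=19, EF_Ticketing=23, EF_Staff briefing=42) = 42; EF_Rehearsal = 42+14 = 56
Expected project duration μ = 56 weeks. Critical path: Vendor contracts → Stage build → Marketing push → Staff briefing → Rehearsal.

56 weeks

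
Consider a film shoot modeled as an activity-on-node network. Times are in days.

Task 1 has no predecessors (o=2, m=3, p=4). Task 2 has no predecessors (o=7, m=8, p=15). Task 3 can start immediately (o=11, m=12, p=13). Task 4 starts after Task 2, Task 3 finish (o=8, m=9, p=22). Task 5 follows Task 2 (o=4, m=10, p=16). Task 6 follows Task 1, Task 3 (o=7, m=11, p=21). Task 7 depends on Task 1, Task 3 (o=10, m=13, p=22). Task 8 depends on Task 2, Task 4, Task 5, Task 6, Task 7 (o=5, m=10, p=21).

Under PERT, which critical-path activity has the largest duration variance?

Task 8

te_Task 1 = (2 + 4·3 + 4)/6 = 18/6 = 3; σ²_Task 1 = ((4−2)/6)² = 0.111
te_Task 2 = (7 + 4·8 + 15)/6 = 54/6 = 9; σ²_Task 2 = ((15−7)/6)² = 1.778
te_Task 3 = (11 + 4·12 + 13)/6 = 72/6 = 12; σ²_Task 3 = ((13−11)/6)² = 0.111
te_Task 4 = (8 + 4·9 + 22)/6 = 66/6 = 11; σ²_Task 4 = ((22−8)/6)² = 5.444
te_Task 5 = (4 + 4·10 + 16)/6 = 60/6 = 10; σ²_Task 5 = ((16−4)/6)² = 4.000
te_Task 6 = (7 + 4·11 + 21)/6 = 72/6 = 12; σ²_Task 6 = ((21−7)/6)² = 5.444
te_Task 7 = (10 + 4·13 + 22)/6 = 84/6 = 14; σ²_Task 7 = ((22−10)/6)² = 4.000
te_Task 8 = (5 + 4·10 + 21)/6 = 66/6 = 11; σ²_Task 8 = ((21−5)/6)² = 7.111

Forward pass:
ES_Task 1 = 0; EF_Task 1 = 3
ES_Task 2 = 0; EF_Task 2 = 9
ES_Task 3 = 0; EF_Task 3 = 12
ES_Task 4 = max(EF_Task 2=9, EF_Task 3=12) = 12; EF_Task 4 = 12+11 = 23
ES_Task 5 = 9; EF_Task 5 = 9+10 = 19
ES_Task 6 = max(EF_Task 1=3, EF_Task 3=12) = 12; EF_Task 6 = 12+12 = 24
ES_Task 7 = max(EF_Task 1=3, EF_Task 3=12) = 12; EF_Task 7 = 12+14 = 26
ES_Task 8 = max(EF_Task 2=9, EF_Task 4=23, EF_Task 5=19, EF_Task 6=24, EF_Task 7=26) = 26; EF_Task 8 = 26+11 = 37
Expected project duration μ = 37 days. Critical path: Task 3 → Task 7 → Task 8.

Variances on critical path: σ²_Task 3=0.111, σ²_Task 7=4.000, σ²_Task 8=7.111.
Largest is σ²_Task 8 = 7.111.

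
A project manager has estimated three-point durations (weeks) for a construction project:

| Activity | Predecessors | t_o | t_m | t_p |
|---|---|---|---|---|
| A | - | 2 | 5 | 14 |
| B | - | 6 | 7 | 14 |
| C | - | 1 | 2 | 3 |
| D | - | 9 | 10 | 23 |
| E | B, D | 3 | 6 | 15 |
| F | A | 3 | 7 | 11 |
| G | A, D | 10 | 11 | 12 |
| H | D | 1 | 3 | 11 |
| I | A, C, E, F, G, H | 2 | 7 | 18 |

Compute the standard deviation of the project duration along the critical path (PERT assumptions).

te_A = (2 + 4·5 + 14)/6 = 36/6 = 6; σ²_A = ((14−2)/6)² = 4.000
te_B = (6 + 4·7 + 14)/6 = 48/6 = 8; σ²_B = ((14−6)/6)² = 1.778
te_C = (1 + 4·2 + 3)/6 = 12/6 = 2; σ²_C = ((3−1)/6)² = 0.111
te_D = (9 + 4·10 + 23)/6 = 72/6 = 12; σ²_D = ((23−9)/6)² = 5.444
te_E = (3 + 4·6 + 15)/6 = 42/6 = 7; σ²_E = ((15−3)/6)² = 4.000
te_F = (3 + 4·7 + 11)/6 = 42/6 = 7; σ²_F = ((11−3)/6)² = 1.778
te_G = (10 + 4·11 + 12)/6 = 66/6 = 11; σ²_G = ((12−10)/6)² = 0.111
te_H = (1 + 4·3 + 11)/6 = 24/6 = 4; σ²_H = ((11−1)/6)² = 2.778
te_I = (2 + 4·7 + 18)/6 = 48/6 = 8; σ²_I = ((18−2)/6)² = 7.111

Forward pass:
ES_A = 0; EF_A = 6
ES_B = 0; EF_B = 8
ES_C = 0; EF_C = 2
ES_D = 0; EF_D = 12
ES_E = max(EF_B=8, EF_D=12) = 12; EF_E = 12+7 = 19
ES_F = 6; EF_F = 6+7 = 13
ES_G = max(EF_A=6, EF_D=12) = 12; EF_G = 12+11 = 23
ES_H = 12; EF_H = 12+4 = 16
ES_I = max(EF_A=6, EF_C=2, EF_E=19, EF_F=13, EF_G=23, EF_H=16) = 23; EF_I = 23+8 = 31
Expected project duration μ = 31 weeks. Critical path: D → G → I.

Variance along critical path = 5.444 + 0.111 + 7.111 = 12.667
σ = √12.667 = 3.559 weeks

3.56 weeks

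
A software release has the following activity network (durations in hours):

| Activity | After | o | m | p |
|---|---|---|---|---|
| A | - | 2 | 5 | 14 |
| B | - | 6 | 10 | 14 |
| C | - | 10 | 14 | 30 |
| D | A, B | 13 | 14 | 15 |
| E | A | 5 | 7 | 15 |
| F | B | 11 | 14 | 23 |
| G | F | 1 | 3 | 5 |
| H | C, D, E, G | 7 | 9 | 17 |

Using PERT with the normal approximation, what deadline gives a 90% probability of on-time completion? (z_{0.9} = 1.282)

te_A = (2 + 4·5 + 14)/6 = 36/6 = 6; σ²_A = ((14−2)/6)² = 4.000
te_B = (6 + 4·10 + 14)/6 = 60/6 = 10; σ²_B = ((14−6)/6)² = 1.778
te_C = (10 + 4·14 + 30)/6 = 96/6 = 16; σ²_C = ((30−10)/6)² = 11.111
te_D = (13 + 4·14 + 15)/6 = 84/6 = 14; σ²_D = ((15−13)/6)² = 0.111
te_E = (5 + 4·7 + 15)/6 = 48/6 = 8; σ²_E = ((15−5)/6)² = 2.778
te_F = (11 + 4·14 + 23)/6 = 90/6 = 15; σ²_F = ((23−11)/6)² = 4.000
te_G = (1 + 4·3 + 5)/6 = 18/6 = 3; σ²_G = ((5−1)/6)² = 0.444
te_H = (7 + 4·9 + 17)/6 = 60/6 = 10; σ²_H = ((17−7)/6)² = 2.778

Forward pass:
ES_A = 0; EF_A = 6
ES_B = 0; EF_B = 10
ES_C = 0; EF_C = 16
ES_D = max(EF_A=6, EF_B=10) = 10; EF_D = 10+14 = 24
ES_E = 6; EF_E = 6+8 = 14
ES_F = 10; EF_F = 10+15 = 25
ES_G = 25; EF_G = 25+3 = 28
ES_H = max(EF_C=16, EF_D=24, EF_E=14, EF_G=28) = 28; EF_H = 28+10 = 38
Expected project duration μ = 38 hours. Critical path: B → F → G → H.

Variance along critical path = 1.778 + 4.000 + 0.444 + 2.778 = 9.000; σ = 3.000 hours.
D = μ + z·σ = 38 + 1.282·3.000 = 41.8 hours

41.8 hours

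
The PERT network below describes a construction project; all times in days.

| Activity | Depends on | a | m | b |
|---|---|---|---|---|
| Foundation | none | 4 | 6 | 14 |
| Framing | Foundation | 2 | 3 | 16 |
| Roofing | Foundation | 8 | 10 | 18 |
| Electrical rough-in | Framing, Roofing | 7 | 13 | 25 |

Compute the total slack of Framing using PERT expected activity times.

6 days

te_Foundation = (4 + 4·6 + 14)/6 = 42/6 = 7
te_Framing = (2 + 4·3 + 16)/6 = 30/6 = 5
te_Roofing = (8 + 4·10 + 18)/6 = 66/6 = 11
te_Electrical rough-in = (7 + 4·13 + 25)/6 = 84/6 = 14

Forward pass:
ES_Foundation = 0; EF_Foundation = 7
ES_Framing = 7; EF_Framing = 7+5 = 12
ES_Roofing = 7; EF_Roofing = 7+11 = 18
ES_Electrical rough-in = max(EF_Framing=12, EF_Roofing=18) = 18; EF_Electrical rough-in = 18+14 = 32
Expected project duration μ = 32 days. Critical path: Foundation → Roofing → Electrical rough-in.

Backward pass:
LF_Electrical rough-in = 32; LS_Electrical rough-in = 32−14 = 18
LF_Roofing = LS_Electrical rough-in = 18; LS_Roofing = 18−11 = 7
LF_Framing = LS_Electrical rough-in = 18; LS_Framing = 18−5 = 13
LF_Foundation = min(LS_Framing=13, LS_Roofing=7) = 7; LS_Foundation = 7−7 = 0
Slack_Framing = LS_Framing − ES_Framing = 13 − 7 = 6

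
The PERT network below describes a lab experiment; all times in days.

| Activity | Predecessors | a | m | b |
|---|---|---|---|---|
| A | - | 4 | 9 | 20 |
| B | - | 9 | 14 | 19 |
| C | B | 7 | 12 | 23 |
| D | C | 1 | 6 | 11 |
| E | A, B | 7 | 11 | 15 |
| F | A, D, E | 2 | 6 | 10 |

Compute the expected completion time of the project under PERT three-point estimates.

te_A = (4 + 4·9 + 20)/6 = 60/6 = 10
te_B = (9 + 4·14 + 19)/6 = 84/6 = 14
te_C = (7 + 4·12 + 23)/6 = 78/6 = 13
te_D = (1 + 4·6 + 11)/6 = 36/6 = 6
te_E = (7 + 4·11 + 15)/6 = 66/6 = 11
te_F = (2 + 4·6 + 10)/6 = 36/6 = 6

Forward pass:
ES_A = 0; EF_A = 10
ES_B = 0; EF_B = 14
ES_C = 14; EF_C = 14+13 = 27
ES_D = 27; EF_D = 27+6 = 33
ES_E = max(EF_A=10, EF_B=14) = 14; EF_E = 14+11 = 25
ES_F = max(EF_A=10, EF_D=33, EF_E=25) = 33; EF_F = 33+6 = 39
Expected project duration μ = 39 days. Critical path: B → C → D → F.

39 days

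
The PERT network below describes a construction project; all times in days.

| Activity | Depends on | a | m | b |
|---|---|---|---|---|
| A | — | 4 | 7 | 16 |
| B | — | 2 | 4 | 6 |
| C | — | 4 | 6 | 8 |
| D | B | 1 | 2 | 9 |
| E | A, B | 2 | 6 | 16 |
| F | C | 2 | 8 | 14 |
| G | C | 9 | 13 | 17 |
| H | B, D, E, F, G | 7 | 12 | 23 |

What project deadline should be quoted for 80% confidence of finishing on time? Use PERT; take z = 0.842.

34.6 days

te_A = (4 + 4·7 + 16)/6 = 48/6 = 8; σ²_A = ((16−4)/6)² = 4.000
te_B = (2 + 4·4 + 6)/6 = 24/6 = 4; σ²_B = ((6−2)/6)² = 0.444
te_C = (4 + 4·6 + 8)/6 = 36/6 = 6; σ²_C = ((8−4)/6)² = 0.444
te_D = (1 + 4·2 + 9)/6 = 18/6 = 3; σ²_D = ((9−1)/6)² = 1.778
te_E = (2 + 4·6 + 16)/6 = 42/6 = 7; σ²_E = ((16−2)/6)² = 5.444
te_F = (2 + 4·8 + 14)/6 = 48/6 = 8; σ²_F = ((14−2)/6)² = 4.000
te_G = (9 + 4·13 + 17)/6 = 78/6 = 13; σ²_G = ((17−9)/6)² = 1.778
te_H = (7 + 4·12 + 23)/6 = 78/6 = 13; σ²_H = ((23−7)/6)² = 7.111

Forward pass:
ES_A = 0; EF_A = 8
ES_B = 0; EF_B = 4
ES_C = 0; EF_C = 6
ES_D = 4; EF_D = 4+3 = 7
ES_E = max(EF_A=8, EF_B=4) = 8; EF_E = 8+7 = 15
ES_F = 6; EF_F = 6+8 = 14
ES_G = 6; EF_G = 6+13 = 19
ES_H = max(EF_B=4, EF_D=7, EF_E=15, EF_F=14, EF_G=19) = 19; EF_H = 19+13 = 32
Expected project duration μ = 32 days. Critical path: C → G → H.

Variance along critical path = 0.444 + 1.778 + 7.111 = 9.333; σ = 3.055 days.
D = μ + z·σ = 32 + 0.842·3.055 = 34.6 days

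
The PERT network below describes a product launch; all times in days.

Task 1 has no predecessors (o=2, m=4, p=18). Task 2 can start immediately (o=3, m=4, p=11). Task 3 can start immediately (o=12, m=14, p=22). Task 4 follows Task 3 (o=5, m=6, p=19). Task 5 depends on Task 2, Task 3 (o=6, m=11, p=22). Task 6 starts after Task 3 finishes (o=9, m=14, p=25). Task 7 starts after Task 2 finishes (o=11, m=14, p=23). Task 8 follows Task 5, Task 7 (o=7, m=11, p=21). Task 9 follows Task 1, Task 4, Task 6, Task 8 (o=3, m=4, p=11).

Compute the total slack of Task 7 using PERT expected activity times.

7 days

te_Task 1 = (2 + 4·4 + 18)/6 = 36/6 = 6
te_Task 2 = (3 + 4·4 + 11)/6 = 30/6 = 5
te_Task 3 = (12 + 4·14 + 22)/6 = 90/6 = 15
te_Task 4 = (5 + 4·6 + 19)/6 = 48/6 = 8
te_Task 5 = (6 + 4·11 + 22)/6 = 72/6 = 12
te_Task 6 = (9 + 4·14 + 25)/6 = 90/6 = 15
te_Task 7 = (11 + 4·14 + 23)/6 = 90/6 = 15
te_Task 8 = (7 + 4·11 + 21)/6 = 72/6 = 12
te_Task 9 = (3 + 4·4 + 11)/6 = 30/6 = 5

Forward pass:
ES_Task 1 = 0; EF_Task 1 = 6
ES_Task 2 = 0; EF_Task 2 = 5
ES_Task 3 = 0; EF_Task 3 = 15
ES_Task 4 = 15; EF_Task 4 = 15+8 = 23
ES_Task 5 = max(EF_Task 2=5, EF_Task 3=15) = 15; EF_Task 5 = 15+12 = 27
ES_Task 6 = 15; EF_Task 6 = 15+15 = 30
ES_Task 7 = 5; EF_Task 7 = 5+15 = 20
ES_Task 8 = max(EF_Task 5=27, EF_Task 7=20) = 27; EF_Task 8 = 27+12 = 39
ES_Task 9 = max(EF_Task 1=6, EF_Task 4=23, EF_Task 6=30, EF_Task 8=39) = 39; EF_Task 9 = 39+5 = 44
Expected project duration μ = 44 days. Critical path: Task 3 → Task 5 → Task 8 → Task 9.

Backward pass:
LF_Task 9 = 44; LS_Task 9 = 44−5 = 39
LF_Task 8 = LS_Task 9 = 39; LS_Task 8 = 39−12 = 27
LF_Task 7 = LS_Task 8 = 27; LS_Task 7 = 27−15 = 12
LF_Task 6 = LS_Task 9 = 39; LS_Task 6 = 39−15 = 24
LF_Task 5 = LS_Task 8 = 27; LS_Task 5 = 27−12 = 15
LF_Task 4 = LS_Task 9 = 39; LS_Task 4 = 39−8 = 31
LF_Task 3 = min(LS_Task 4=31, LS_Task 5=15, LS_Task 6=24) = 15; LS_Task 3 = 15−15 = 0
LF_Task 2 = min(LS_Task 5=15, LS_Task 7=12) = 12; LS_Task 2 = 12−5 = 7
LF_Task 1 = LS_Task 9 = 39; LS_Task 1 = 39−6 = 33
Slack_Task 7 = LS_Task 7 − ES_Task 7 = 12 − 5 = 7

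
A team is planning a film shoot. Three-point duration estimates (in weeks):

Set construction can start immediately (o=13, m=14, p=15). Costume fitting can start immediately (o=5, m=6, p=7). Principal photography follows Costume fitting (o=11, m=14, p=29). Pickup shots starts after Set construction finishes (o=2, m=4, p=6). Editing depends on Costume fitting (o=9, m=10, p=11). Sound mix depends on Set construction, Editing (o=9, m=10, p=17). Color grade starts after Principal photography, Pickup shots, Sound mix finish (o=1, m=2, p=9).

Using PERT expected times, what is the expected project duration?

30 weeks

te_Set construction = (13 + 4·14 + 15)/6 = 84/6 = 14
te_Costume fitting = (5 + 4·6 + 7)/6 = 36/6 = 6
te_Principal photography = (11 + 4·14 + 29)/6 = 96/6 = 16
te_Pickup shots = (2 + 4·4 + 6)/6 = 24/6 = 4
te_Editing = (9 + 4·10 + 11)/6 = 60/6 = 10
te_Sound mix = (9 + 4·10 + 17)/6 = 66/6 = 11
te_Color grade = (1 + 4·2 + 9)/6 = 18/6 = 3

Forward pass:
ES_Set construction = 0; EF_Set construction = 14
ES_Costume fitting = 0; EF_Costume fitting = 6
ES_Principal photography = 6; EF_Principal photography = 6+16 = 22
ES_Pickup shots = 14; EF_Pickup shots = 14+4 = 18
ES_Editing = 6; EF_Editing = 6+10 = 16
ES_Sound mix = max(EF_Set construction=14, EF_Editing=16) = 16; EF_Sound mix = 16+11 = 27
ES_Color grade = max(EF_Principal photography=22, EF_Pickup shots=18, EF_Sound mix=27) = 27; EF_Color grade = 27+3 = 30
Expected project duration μ = 30 weeks. Critical path: Costume fitting → Editing → Sound mix → Color grade.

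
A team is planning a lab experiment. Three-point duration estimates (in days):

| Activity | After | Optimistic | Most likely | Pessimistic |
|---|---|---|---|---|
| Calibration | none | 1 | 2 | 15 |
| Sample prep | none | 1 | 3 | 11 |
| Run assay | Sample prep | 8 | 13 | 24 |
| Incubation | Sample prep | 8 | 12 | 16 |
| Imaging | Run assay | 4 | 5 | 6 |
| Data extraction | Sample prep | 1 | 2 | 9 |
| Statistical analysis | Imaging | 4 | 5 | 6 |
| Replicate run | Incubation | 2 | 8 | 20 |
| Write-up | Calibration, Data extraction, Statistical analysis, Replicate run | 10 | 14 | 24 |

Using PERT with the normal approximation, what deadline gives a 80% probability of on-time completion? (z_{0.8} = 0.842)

te_Calibration = (1 + 4·2 + 15)/6 = 24/6 = 4; σ²_Calibration = ((15−1)/6)² = 5.444
te_Sample prep = (1 + 4·3 + 11)/6 = 24/6 = 4; σ²_Sample prep = ((11−1)/6)² = 2.778
te_Run assay = (8 + 4·13 + 24)/6 = 84/6 = 14; σ²_Run assay = ((24−8)/6)² = 7.111
te_Incubation = (8 + 4·12 + 16)/6 = 72/6 = 12; σ²_Incubation = ((16−8)/6)² = 1.778
te_Imaging = (4 + 4·5 + 6)/6 = 30/6 = 5; σ²_Imaging = ((6−4)/6)² = 0.111
te_Data extraction = (1 + 4·2 + 9)/6 = 18/6 = 3; σ²_Data extraction = ((9−1)/6)² = 1.778
te_Statistical analysis = (4 + 4·5 + 6)/6 = 30/6 = 5; σ²_Statistical analysis = ((6−4)/6)² = 0.111
te_Replicate run = (2 + 4·8 + 20)/6 = 54/6 = 9; σ²_Replicate run = ((20−2)/6)² = 9.000
te_Write-up = (10 + 4·14 + 24)/6 = 90/6 = 15; σ²_Write-up = ((24−10)/6)² = 5.444

Forward pass:
ES_Calibration = 0; EF_Calibration = 4
ES_Sample prep = 0; EF_Sample prep = 4
ES_Run assay = 4; EF_Run assay = 4+14 = 18
ES_Incubation = 4; EF_Incubation = 4+12 = 16
ES_Imaging = 18; EF_Imaging = 18+5 = 23
ES_Data extraction = 4; EF_Data extraction = 4+3 = 7
ES_Statistical analysis = 23; EF_Statistical analysis = 23+5 = 28
ES_Replicate run = 16; EF_Replicate run = 16+9 = 25
ES_Write-up = max(EF_Calibration=4, EF_Data extraction=7, EF_Statistical analysis=28, EF_Replicate run=25) = 28; EF_Write-up = 28+15 = 43
Expected project duration μ = 43 days. Critical path: Sample prep → Run assay → Imaging → Statistical analysis → Write-up.

Variance along critical path = 2.778 + 7.111 + 0.111 + 0.111 + 5.444 = 15.556; σ = 3.944 days.
D = μ + z·σ = 43 + 0.842·3.944 = 46.3 days

46.3 days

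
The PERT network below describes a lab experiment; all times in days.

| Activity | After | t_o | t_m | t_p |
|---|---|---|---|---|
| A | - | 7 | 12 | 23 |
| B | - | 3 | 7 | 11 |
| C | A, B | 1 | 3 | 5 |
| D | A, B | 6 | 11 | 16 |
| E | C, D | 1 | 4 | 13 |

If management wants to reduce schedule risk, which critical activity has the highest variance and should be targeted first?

A

te_A = (7 + 4·12 + 23)/6 = 78/6 = 13; σ²_A = ((23−7)/6)² = 7.111
te_B = (3 + 4·7 + 11)/6 = 42/6 = 7; σ²_B = ((11−3)/6)² = 1.778
te_C = (1 + 4·3 + 5)/6 = 18/6 = 3; σ²_C = ((5−1)/6)² = 0.444
te_D = (6 + 4·11 + 16)/6 = 66/6 = 11; σ²_D = ((16−6)/6)² = 2.778
te_E = (1 + 4·4 + 13)/6 = 30/6 = 5; σ²_E = ((13−1)/6)² = 4.000

Forward pass:
ES_A = 0; EF_A = 13
ES_B = 0; EF_B = 7
ES_C = max(EF_A=13, EF_B=7) = 13; EF_C = 13+3 = 16
ES_D = max(EF_A=13, EF_B=7) = 13; EF_D = 13+11 = 24
ES_E = max(EF_C=16, EF_D=24) = 24; EF_E = 24+5 = 29
Expected project duration μ = 29 days. Critical path: A → D → E.

Variances on critical path: σ²_A=7.111, σ²_D=2.778, σ²_E=4.000.
Largest is σ²_A = 7.111.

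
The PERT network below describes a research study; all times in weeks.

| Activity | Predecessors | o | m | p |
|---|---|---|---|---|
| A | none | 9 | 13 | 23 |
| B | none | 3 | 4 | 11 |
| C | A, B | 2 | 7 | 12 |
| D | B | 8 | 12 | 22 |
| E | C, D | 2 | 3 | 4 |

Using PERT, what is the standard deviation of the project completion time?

te_A = (9 + 4·13 + 23)/6 = 84/6 = 14; σ²_A = ((23−9)/6)² = 5.444
te_B = (3 + 4·4 + 11)/6 = 30/6 = 5; σ²_B = ((11−3)/6)² = 1.778
te_C = (2 + 4·7 + 12)/6 = 42/6 = 7; σ²_C = ((12−2)/6)² = 2.778
te_D = (8 + 4·12 + 22)/6 = 78/6 = 13; σ²_D = ((22−8)/6)² = 5.444
te_E = (2 + 4·3 + 4)/6 = 18/6 = 3; σ²_E = ((4−2)/6)² = 0.111

Forward pass:
ES_A = 0; EF_A = 14
ES_B = 0; EF_B = 5
ES_C = max(EF_A=14, EF_B=5) = 14; EF_C = 14+7 = 21
ES_D = 5; EF_D = 5+13 = 18
ES_E = max(EF_C=21, EF_D=18) = 21; EF_E = 21+3 = 24
Expected project duration μ = 24 weeks. Critical path: A → C → E.

Variance along critical path = 5.444 + 2.778 + 0.111 = 8.333
σ = √8.333 = 2.887 weeks

2.89 weeks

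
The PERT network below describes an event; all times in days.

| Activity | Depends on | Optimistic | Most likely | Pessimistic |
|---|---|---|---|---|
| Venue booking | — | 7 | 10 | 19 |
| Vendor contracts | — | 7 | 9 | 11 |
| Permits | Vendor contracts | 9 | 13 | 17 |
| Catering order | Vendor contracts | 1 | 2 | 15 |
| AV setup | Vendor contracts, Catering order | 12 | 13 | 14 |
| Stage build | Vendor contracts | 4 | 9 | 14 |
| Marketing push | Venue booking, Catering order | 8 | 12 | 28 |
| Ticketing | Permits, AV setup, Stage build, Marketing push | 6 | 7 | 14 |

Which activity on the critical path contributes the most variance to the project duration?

Marketing push

te_Venue booking = (7 + 4·10 + 19)/6 = 66/6 = 11; σ²_Venue booking = ((19−7)/6)² = 4.000
te_Vendor contracts = (7 + 4·9 + 11)/6 = 54/6 = 9; σ²_Vendor contracts = ((11−7)/6)² = 0.444
te_Permits = (9 + 4·13 + 17)/6 = 78/6 = 13; σ²_Permits = ((17−9)/6)² = 1.778
te_Catering order = (1 + 4·2 + 15)/6 = 24/6 = 4; σ²_Catering order = ((15−1)/6)² = 5.444
te_AV setup = (12 + 4·13 + 14)/6 = 78/6 = 13; σ²_AV setup = ((14−12)/6)² = 0.111
te_Stage build = (4 + 4·9 + 14)/6 = 54/6 = 9; σ²_Stage build = ((14−4)/6)² = 2.778
te_Marketing push = (8 + 4·12 + 28)/6 = 84/6 = 14; σ²_Marketing push = ((28−8)/6)² = 11.111
te_Ticketing = (6 + 4·7 + 14)/6 = 48/6 = 8; σ²_Ticketing = ((14−6)/6)² = 1.778

Forward pass:
ES_Venue booking = 0; EF_Venue booking = 11
ES_Vendor contracts = 0; EF_Vendor contracts = 9
ES_Permits = 9; EF_Permits = 9+13 = 22
ES_Catering order = 9; EF_Catering order = 9+4 = 13
ES_AV setup = max(EF_Vendor contracts=9, EF_Catering order=13) = 13; EF_AV setup = 13+13 = 26
ES_Stage build = 9; EF_Stage build = 9+9 = 18
ES_Marketing push = max(EF_Venue booking=11, EF_Catering order=13) = 13; EF_Marketing push = 13+14 = 27
ES_Ticketing = max(EF_Permits=22, EF_AV setup=26, EF_Stage build=18, EF_Marketing push=27) = 27; EF_Ticketing = 27+8 = 35
Expected project duration μ = 35 days. Critical path: Vendor contracts → Catering order → Marketing push → Ticketing.

Variances on critical path: σ²_Vendor contracts=0.444, σ²_Catering order=5.444, σ²_Marketing push=11.111, σ²_Ticketing=1.778.
Largest is σ²_Marketing push = 11.111.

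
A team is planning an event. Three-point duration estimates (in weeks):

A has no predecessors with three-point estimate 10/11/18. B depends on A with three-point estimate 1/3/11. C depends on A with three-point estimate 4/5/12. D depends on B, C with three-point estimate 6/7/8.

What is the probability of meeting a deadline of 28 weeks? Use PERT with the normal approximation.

te_A = (10 + 4·11 + 18)/6 = 72/6 = 12; σ²_A = ((18−10)/6)² = 1.778
te_B = (1 + 4·3 + 11)/6 = 24/6 = 4; σ²_B = ((11−1)/6)² = 2.778
te_C = (4 + 4·5 + 12)/6 = 36/6 = 6; σ²_C = ((12−4)/6)² = 1.778
te_D = (6 + 4·7 + 8)/6 = 42/6 = 7; σ²_D = ((8−6)/6)² = 0.111

Forward pass:
ES_A = 0; EF_A = 12
ES_B = 12; EF_B = 12+4 = 16
ES_C = 12; EF_C = 12+6 = 18
ES_D = max(EF_B=16, EF_C=18) = 18; EF_D = 18+7 = 25
Expected project duration μ = 25 weeks. Critical path: A → C → D.

Variance along critical path = 1.778 + 1.778 + 0.111 = 3.667; σ = √3.667 = 1.915 weeks.
Z = (28 − 25) / 1.915 = 1.567
P(T ≤ 28) = Φ(1.567) ≈ 0.941

0.941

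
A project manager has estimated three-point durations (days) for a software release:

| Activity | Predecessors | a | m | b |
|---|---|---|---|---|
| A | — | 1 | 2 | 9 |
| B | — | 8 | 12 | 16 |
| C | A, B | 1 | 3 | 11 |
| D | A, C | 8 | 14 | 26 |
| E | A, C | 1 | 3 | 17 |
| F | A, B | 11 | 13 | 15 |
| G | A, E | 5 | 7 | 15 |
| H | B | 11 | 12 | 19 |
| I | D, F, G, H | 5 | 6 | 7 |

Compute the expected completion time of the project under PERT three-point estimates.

te_A = (1 + 4·2 + 9)/6 = 18/6 = 3
te_B = (8 + 4·12 + 16)/6 = 72/6 = 12
te_C = (1 + 4·3 + 11)/6 = 24/6 = 4
te_D = (8 + 4·14 + 26)/6 = 90/6 = 15
te_E = (1 + 4·3 + 17)/6 = 30/6 = 5
te_F = (11 + 4·13 + 15)/6 = 78/6 = 13
te_G = (5 + 4·7 + 15)/6 = 48/6 = 8
te_H = (11 + 4·12 + 19)/6 = 78/6 = 13
te_I = (5 + 4·6 + 7)/6 = 36/6 = 6

Forward pass:
ES_A = 0; EF_A = 3
ES_B = 0; EF_B = 12
ES_C = max(EF_A=3, EF_B=12) = 12; EF_C = 12+4 = 16
ES_D = max(EF_A=3, EF_C=16) = 16; EF_D = 16+15 = 31
ES_E = max(EF_A=3, EF_C=16) = 16; EF_E = 16+5 = 21
ES_F = max(EF_A=3, EF_B=12) = 12; EF_F = 12+13 = 25
ES_G = max(EF_A=3, EF_E=21) = 21; EF_G = 21+8 = 29
ES_H = 12; EF_H = 12+13 = 25
ES_I = max(EF_D=31, EF_F=25, EF_G=29, EF_H=25) = 31; EF_I = 31+6 = 37
Expected project duration μ = 37 days. Critical path: B → C → D → I.

37 days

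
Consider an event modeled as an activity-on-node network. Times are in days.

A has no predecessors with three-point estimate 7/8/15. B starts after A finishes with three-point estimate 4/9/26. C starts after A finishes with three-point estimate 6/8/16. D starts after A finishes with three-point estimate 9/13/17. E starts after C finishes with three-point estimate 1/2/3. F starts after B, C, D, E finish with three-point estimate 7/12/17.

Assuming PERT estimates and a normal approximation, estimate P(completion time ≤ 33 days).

te_A = (7 + 4·8 + 15)/6 = 54/6 = 9; σ²_A = ((15−7)/6)² = 1.778
te_B = (4 + 4·9 + 26)/6 = 66/6 = 11; σ²_B = ((26−4)/6)² = 13.444
te_C = (6 + 4·8 + 16)/6 = 54/6 = 9; σ²_C = ((16−6)/6)² = 2.778
te_D = (9 + 4·13 + 17)/6 = 78/6 = 13; σ²_D = ((17−9)/6)² = 1.778
te_E = (1 + 4·2 + 3)/6 = 12/6 = 2; σ²_E = ((3−1)/6)² = 0.111
te_F = (7 + 4·12 + 17)/6 = 72/6 = 12; σ²_F = ((17−7)/6)² = 2.778

Forward pass:
ES_A = 0; EF_A = 9
ES_B = 9; EF_B = 9+11 = 20
ES_C = 9; EF_C = 9+9 = 18
ES_D = 9; EF_D = 9+13 = 22
ES_E = 18; EF_E = 18+2 = 20
ES_F = max(EF_B=20, EF_C=18, EF_D=22, EF_E=20) = 22; EF_F = 22+12 = 34
Expected project duration μ = 34 days. Critical path: A → D → F.

Variance along critical path = 1.778 + 1.778 + 2.778 = 6.333; σ = √6.333 = 2.517 days.
Z = (33 − 34) / 2.517 = -0.397
P(T ≤ 33) = Φ(-0.397) ≈ 0.346

0.346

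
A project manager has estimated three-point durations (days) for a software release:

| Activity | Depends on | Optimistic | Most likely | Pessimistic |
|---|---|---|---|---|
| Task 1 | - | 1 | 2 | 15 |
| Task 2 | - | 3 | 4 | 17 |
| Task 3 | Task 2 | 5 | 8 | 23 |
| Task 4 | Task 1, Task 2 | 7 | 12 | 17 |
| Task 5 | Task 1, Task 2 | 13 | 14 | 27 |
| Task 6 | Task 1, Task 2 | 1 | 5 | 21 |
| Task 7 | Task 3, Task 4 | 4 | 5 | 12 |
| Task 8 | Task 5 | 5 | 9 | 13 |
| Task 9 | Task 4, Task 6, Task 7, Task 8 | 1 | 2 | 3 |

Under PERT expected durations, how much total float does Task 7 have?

te_Task 1 = (1 + 4·2 + 15)/6 = 24/6 = 4
te_Task 2 = (3 + 4·4 + 17)/6 = 36/6 = 6
te_Task 3 = (5 + 4·8 + 23)/6 = 60/6 = 10
te_Task 4 = (7 + 4·12 + 17)/6 = 72/6 = 12
te_Task 5 = (13 + 4·14 + 27)/6 = 96/6 = 16
te_Task 6 = (1 + 4·5 + 21)/6 = 42/6 = 7
te_Task 7 = (4 + 4·5 + 12)/6 = 36/6 = 6
te_Task 8 = (5 + 4·9 + 13)/6 = 54/6 = 9
te_Task 9 = (1 + 4·2 + 3)/6 = 12/6 = 2

Forward pass:
ES_Task 1 = 0; EF_Task 1 = 4
ES_Task 2 = 0; EF_Task 2 = 6
ES_Task 3 = 6; EF_Task 3 = 6+10 = 16
ES_Task 4 = max(EF_Task 1=4, EF_Task 2=6) = 6; EF_Task 4 = 6+12 = 18
ES_Task 5 = max(EF_Task 1=4, EF_Task 2=6) = 6; EF_Task 5 = 6+16 = 22
ES_Task 6 = max(EF_Task 1=4, EF_Task 2=6) = 6; EF_Task 6 = 6+7 = 13
ES_Task 7 = max(EF_Task 3=16, EF_Task 4=18) = 18; EF_Task 7 = 18+6 = 24
ES_Task 8 = 22; EF_Task 8 = 22+9 = 31
ES_Task 9 = max(EF_Task 4=18, EF_Task 6=13, EF_Task 7=24, EF_Task 8=31) = 31; EF_Task 9 = 31+2 = 33
Expected project duration μ = 33 days. Critical path: Task 2 → Task 5 → Task 8 → Task 9.

Backward pass:
LF_Task 9 = 33; LS_Task 9 = 33−2 = 31
LF_Task 8 = LS_Task 9 = 31; LS_Task 8 = 31−9 = 22
LF_Task 7 = LS_Task 9 = 31; LS_Task 7 = 31−6 = 25
LF_Task 6 = LS_Task 9 = 31; LS_Task 6 = 31−7 = 24
LF_Task 5 = LS_Task 8 = 22; LS_Task 5 = 22−16 = 6
LF_Task 4 = min(LS_Task 7=25, LS_Task 9=31) = 25; LS_Task 4 = 25−12 = 13
LF_Task 3 = LS_Task 7 = 25; LS_Task 3 = 25−10 = 15
LF_Task 2 = min(LS_Task 3=15, LS_Task 4=13, LS_Task 5=6, LS_Task 6=24) = 6; LS_Task 2 = 6−6 = 0
LF_Task 1 = min(LS_Task 4=13, LS_Task 5=6, LS_Task 6=24) = 6; LS_Task 1 = 6−4 = 2
Slack_Task 7 = LS_Task 7 − ES_Task 7 = 25 − 18 = 7

7 days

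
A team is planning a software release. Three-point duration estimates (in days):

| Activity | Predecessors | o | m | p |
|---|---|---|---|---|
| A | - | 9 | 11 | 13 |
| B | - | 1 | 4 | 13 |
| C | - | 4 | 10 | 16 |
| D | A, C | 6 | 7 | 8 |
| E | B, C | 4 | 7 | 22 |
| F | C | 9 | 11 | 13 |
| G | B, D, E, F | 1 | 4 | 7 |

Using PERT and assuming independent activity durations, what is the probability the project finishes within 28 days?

0.901

te_A = (9 + 4·11 + 13)/6 = 66/6 = 11; σ²_A = ((13−9)/6)² = 0.444
te_B = (1 + 4·4 + 13)/6 = 30/6 = 5; σ²_B = ((13−1)/6)² = 4.000
te_C = (4 + 4·10 + 16)/6 = 60/6 = 10; σ²_C = ((16−4)/6)² = 4.000
te_D = (6 + 4·7 + 8)/6 = 42/6 = 7; σ²_D = ((8−6)/6)² = 0.111
te_E = (4 + 4·7 + 22)/6 = 54/6 = 9; σ²_E = ((22−4)/6)² = 9.000
te_F = (9 + 4·11 + 13)/6 = 66/6 = 11; σ²_F = ((13−9)/6)² = 0.444
te_G = (1 + 4·4 + 7)/6 = 24/6 = 4; σ²_G = ((7−1)/6)² = 1.000

Forward pass:
ES_A = 0; EF_A = 11
ES_B = 0; EF_B = 5
ES_C = 0; EF_C = 10
ES_D = max(EF_A=11, EF_C=10) = 11; EF_D = 11+7 = 18
ES_E = max(EF_B=5, EF_C=10) = 10; EF_E = 10+9 = 19
ES_F = 10; EF_F = 10+11 = 21
ES_G = max(EF_B=5, EF_D=18, EF_E=19, EF_F=21) = 21; EF_G = 21+4 = 25
Expected project duration μ = 25 days. Critical path: C → F → G.

Variance along critical path = 4.000 + 0.444 + 1.000 = 5.444; σ = √5.444 = 2.333 days.
Z = (28 − 25) / 2.333 = 1.286
P(T ≤ 28) = Φ(1.286) ≈ 0.901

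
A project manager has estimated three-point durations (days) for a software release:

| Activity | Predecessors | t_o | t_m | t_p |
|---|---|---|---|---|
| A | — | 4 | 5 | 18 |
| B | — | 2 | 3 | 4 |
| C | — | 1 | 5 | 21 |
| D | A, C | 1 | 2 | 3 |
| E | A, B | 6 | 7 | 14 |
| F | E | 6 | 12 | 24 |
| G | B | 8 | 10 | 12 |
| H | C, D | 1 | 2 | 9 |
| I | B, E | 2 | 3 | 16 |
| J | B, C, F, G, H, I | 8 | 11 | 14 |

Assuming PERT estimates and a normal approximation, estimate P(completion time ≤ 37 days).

te_A = (4 + 4·5 + 18)/6 = 42/6 = 7; σ²_A = ((18−4)/6)² = 5.444
te_B = (2 + 4·3 + 4)/6 = 18/6 = 3; σ²_B = ((4−2)/6)² = 0.111
te_C = (1 + 4·5 + 21)/6 = 42/6 = 7; σ²_C = ((21−1)/6)² = 11.111
te_D = (1 + 4·2 + 3)/6 = 12/6 = 2; σ²_D = ((3−1)/6)² = 0.111
te_E = (6 + 4·7 + 14)/6 = 48/6 = 8; σ²_E = ((14−6)/6)² = 1.778
te_F = (6 + 4·12 + 24)/6 = 78/6 = 13; σ²_F = ((24−6)/6)² = 9.000
te_G = (8 + 4·10 + 12)/6 = 60/6 = 10; σ²_G = ((12−8)/6)² = 0.444
te_H = (1 + 4·2 + 9)/6 = 18/6 = 3; σ²_H = ((9−1)/6)² = 1.778
te_I = (2 + 4·3 + 16)/6 = 30/6 = 5; σ²_I = ((16−2)/6)² = 5.444
te_J = (8 + 4·11 + 14)/6 = 66/6 = 11; σ²_J = ((14−8)/6)² = 1.000

Forward pass:
ES_A = 0; EF_A = 7
ES_B = 0; EF_B = 3
ES_C = 0; EF_C = 7
ES_D = max(EF_A=7, EF_C=7) = 7; EF_D = 7+2 = 9
ES_E = max(EF_A=7, EF_B=3) = 7; EF_E = 7+8 = 15
ES_F = 15; EF_F = 15+13 = 28
ES_G = 3; EF_G = 3+10 = 13
ES_H = max(EF_C=7, EF_D=9) = 9; EF_H = 9+3 = 12
ES_I = max(EF_B=3, EF_E=15) = 15; EF_I = 15+5 = 20
ES_J = max(EF_B=3, EF_C=7, EF_F=28, EF_G=13, EF_H=12, EF_I=20) = 28; EF_J = 28+11 = 39
Expected project duration μ = 39 days. Critical path: A → E → F → J.

Variance along critical path = 5.444 + 1.778 + 9.000 + 1.000 = 17.222; σ = √17.222 = 4.150 days.
Z = (37 − 39) / 4.150 = -0.482
P(T ≤ 37) = Φ(-0.482) ≈ 0.315

0.315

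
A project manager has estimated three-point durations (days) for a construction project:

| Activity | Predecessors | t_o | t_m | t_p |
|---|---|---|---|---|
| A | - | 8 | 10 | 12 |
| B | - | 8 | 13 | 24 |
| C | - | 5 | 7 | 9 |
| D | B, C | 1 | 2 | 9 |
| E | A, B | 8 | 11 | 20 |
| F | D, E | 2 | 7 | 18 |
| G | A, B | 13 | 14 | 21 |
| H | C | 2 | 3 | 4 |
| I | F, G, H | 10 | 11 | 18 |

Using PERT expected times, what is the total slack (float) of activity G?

5 days

te_A = (8 + 4·10 + 12)/6 = 60/6 = 10
te_B = (8 + 4·13 + 24)/6 = 84/6 = 14
te_C = (5 + 4·7 + 9)/6 = 42/6 = 7
te_D = (1 + 4·2 + 9)/6 = 18/6 = 3
te_E = (8 + 4·11 + 20)/6 = 72/6 = 12
te_F = (2 + 4·7 + 18)/6 = 48/6 = 8
te_G = (13 + 4·14 + 21)/6 = 90/6 = 15
te_H = (2 + 4·3 + 4)/6 = 18/6 = 3
te_I = (10 + 4·11 + 18)/6 = 72/6 = 12

Forward pass:
ES_A = 0; EF_A = 10
ES_B = 0; EF_B = 14
ES_C = 0; EF_C = 7
ES_D = max(EF_B=14, EF_C=7) = 14; EF_D = 14+3 = 17
ES_E = max(EF_A=10, EF_B=14) = 14; EF_E = 14+12 = 26
ES_F = max(EF_D=17, EF_E=26) = 26; EF_F = 26+8 = 34
ES_G = max(EF_A=10, EF_B=14) = 14; EF_G = 14+15 = 29
ES_H = 7; EF_H = 7+3 = 10
ES_I = max(EF_F=34, EF_G=29, EF_H=10) = 34; EF_I = 34+12 = 46
Expected project duration μ = 46 days. Critical path: B → E → F → I.

Backward pass:
LF_I = 46; LS_I = 46−12 = 34
LF_H = LS_I = 34; LS_H = 34−3 = 31
LF_G = LS_I = 34; LS_G = 34−15 = 19
LF_F = LS_I = 34; LS_F = 34−8 = 26
LF_E = LS_F = 26; LS_E = 26−12 = 14
LF_D = LS_F = 26; LS_D = 26−3 = 23
LF_C = min(LS_D=23, LS_H=31) = 23; LS_C = 23−7 = 16
LF_B = min(LS_D=23, LS_E=14, LS_G=19) = 14; LS_B = 14−14 = 0
LF_A = min(LS_E=14, LS_G=19) = 14; LS_A = 14−10 = 4
Slack_G = LS_G − ES_G = 19 − 14 = 5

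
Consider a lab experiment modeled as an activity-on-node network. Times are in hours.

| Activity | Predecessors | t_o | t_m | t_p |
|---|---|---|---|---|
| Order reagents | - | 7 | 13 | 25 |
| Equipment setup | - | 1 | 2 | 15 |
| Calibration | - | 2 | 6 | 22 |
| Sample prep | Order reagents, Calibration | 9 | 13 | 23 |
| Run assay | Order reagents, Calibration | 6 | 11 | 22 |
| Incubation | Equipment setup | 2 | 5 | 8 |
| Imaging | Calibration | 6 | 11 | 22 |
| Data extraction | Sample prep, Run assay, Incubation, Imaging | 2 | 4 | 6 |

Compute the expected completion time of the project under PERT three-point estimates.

32 hours

te_Order reagents = (7 + 4·13 + 25)/6 = 84/6 = 14
te_Equipment setup = (1 + 4·2 + 15)/6 = 24/6 = 4
te_Calibration = (2 + 4·6 + 22)/6 = 48/6 = 8
te_Sample prep = (9 + 4·13 + 23)/6 = 84/6 = 14
te_Run assay = (6 + 4·11 + 22)/6 = 72/6 = 12
te_Incubation = (2 + 4·5 + 8)/6 = 30/6 = 5
te_Imaging = (6 + 4·11 + 22)/6 = 72/6 = 12
te_Data extraction = (2 + 4·4 + 6)/6 = 24/6 = 4

Forward pass:
ES_Order reagents = 0; EF_Order reagents = 14
ES_Equipment setup = 0; EF_Equipment setup = 4
ES_Calibration = 0; EF_Calibration = 8
ES_Sample prep = max(EF_Order reagents=14, EF_Calibration=8) = 14; EF_Sample prep = 14+14 = 28
ES_Run assay = max(EF_Order reagents=14, EF_Calibration=8) = 14; EF_Run assay = 14+12 = 26
ES_Incubation = 4; EF_Incubation = 4+5 = 9
ES_Imaging = 8; EF_Imaging = 8+12 = 20
ES_Data extraction = max(EF_Sample prep=28, EF_Run assay=26, EF_Incubation=9, EF_Imaging=20) = 28; EF_Data extraction = 28+4 = 32
Expected project duration μ = 32 hours. Critical path: Order reagents → Sample prep → Data extraction.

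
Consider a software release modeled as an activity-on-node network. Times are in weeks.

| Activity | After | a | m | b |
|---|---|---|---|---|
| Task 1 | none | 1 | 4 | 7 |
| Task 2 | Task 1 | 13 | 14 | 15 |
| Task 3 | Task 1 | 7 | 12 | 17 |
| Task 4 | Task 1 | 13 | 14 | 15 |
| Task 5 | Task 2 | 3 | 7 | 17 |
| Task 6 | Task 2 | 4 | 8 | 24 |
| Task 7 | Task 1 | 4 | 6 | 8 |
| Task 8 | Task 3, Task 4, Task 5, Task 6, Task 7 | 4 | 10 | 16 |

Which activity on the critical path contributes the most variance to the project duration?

Task 6

te_Task 1 = (1 + 4·4 + 7)/6 = 24/6 = 4; σ²_Task 1 = ((7−1)/6)² = 1.000
te_Task 2 = (13 + 4·14 + 15)/6 = 84/6 = 14; σ²_Task 2 = ((15−13)/6)² = 0.111
te_Task 3 = (7 + 4·12 + 17)/6 = 72/6 = 12; σ²_Task 3 = ((17−7)/6)² = 2.778
te_Task 4 = (13 + 4·14 + 15)/6 = 84/6 = 14; σ²_Task 4 = ((15−13)/6)² = 0.111
te_Task 5 = (3 + 4·7 + 17)/6 = 48/6 = 8; σ²_Task 5 = ((17−3)/6)² = 5.444
te_Task 6 = (4 + 4·8 + 24)/6 = 60/6 = 10; σ²_Task 6 = ((24−4)/6)² = 11.111
te_Task 7 = (4 + 4·6 + 8)/6 = 36/6 = 6; σ²_Task 7 = ((8−4)/6)² = 0.444
te_Task 8 = (4 + 4·10 + 16)/6 = 60/6 = 10; σ²_Task 8 = ((16−4)/6)² = 4.000

Forward pass:
ES_Task 1 = 0; EF_Task 1 = 4
ES_Task 2 = 4; EF_Task 2 = 4+14 = 18
ES_Task 3 = 4; EF_Task 3 = 4+12 = 16
ES_Task 4 = 4; EF_Task 4 = 4+14 = 18
ES_Task 5 = 18; EF_Task 5 = 18+8 = 26
ES_Task 6 = 18; EF_Task 6 = 18+10 = 28
ES_Task 7 = 4; EF_Task 7 = 4+6 = 10
ES_Task 8 = max(EF_Task 3=16, EF_Task 4=18, EF_Task 5=26, EF_Task 6=28, EF_Task 7=10) = 28; EF_Task 8 = 28+10 = 38
Expected project duration μ = 38 weeks. Critical path: Task 1 → Task 2 → Task 6 → Task 8.

Variances on critical path: σ²_Task 1=1.000, σ²_Task 2=0.111, σ²_Task 6=11.111, σ²_Task 8=4.000.
Largest is σ²_Task 6 = 11.111.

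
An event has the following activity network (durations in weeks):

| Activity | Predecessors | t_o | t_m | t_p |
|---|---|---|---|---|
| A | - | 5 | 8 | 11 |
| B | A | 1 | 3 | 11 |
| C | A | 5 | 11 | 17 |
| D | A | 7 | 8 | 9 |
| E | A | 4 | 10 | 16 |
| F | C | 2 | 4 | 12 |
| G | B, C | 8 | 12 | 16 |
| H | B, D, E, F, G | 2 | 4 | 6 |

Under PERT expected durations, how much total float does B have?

7 weeks

te_A = (5 + 4·8 + 11)/6 = 48/6 = 8
te_B = (1 + 4·3 + 11)/6 = 24/6 = 4
te_C = (5 + 4·11 + 17)/6 = 66/6 = 11
te_D = (7 + 4·8 + 9)/6 = 48/6 = 8
te_E = (4 + 4·10 + 16)/6 = 60/6 = 10
te_F = (2 + 4·4 + 12)/6 = 30/6 = 5
te_G = (8 + 4·12 + 16)/6 = 72/6 = 12
te_H = (2 + 4·4 + 6)/6 = 24/6 = 4

Forward pass:
ES_A = 0; EF_A = 8
ES_B = 8; EF_B = 8+4 = 12
ES_C = 8; EF_C = 8+11 = 19
ES_D = 8; EF_D = 8+8 = 16
ES_E = 8; EF_E = 8+10 = 18
ES_F = 19; EF_F = 19+5 = 24
ES_G = max(EF_B=12, EF_C=19) = 19; EF_G = 19+12 = 31
ES_H = max(EF_B=12, EF_D=16, EF_E=18, EF_F=24, EF_G=31) = 31; EF_H = 31+4 = 35
Expected project duration μ = 35 weeks. Critical path: A → C → G → H.

Backward pass:
LF_H = 35; LS_H = 35−4 = 31
LF_G = LS_H = 31; LS_G = 31−12 = 19
LF_F = LS_H = 31; LS_F = 31−5 = 26
LF_E = LS_H = 31; LS_E = 31−10 = 21
LF_D = LS_H = 31; LS_D = 31−8 = 23
LF_C = min(LS_F=26, LS_G=19) = 19; LS_C = 19−11 = 8
LF_B = min(LS_G=19, LS_H=31) = 19; LS_B = 19−4 = 15
LF_A = min(LS_B=15, LS_C=8, LS_D=23, LS_E=21) = 8; LS_A = 8−8 = 0
Slack_B = LS_B − ES_B = 15 − 8 = 7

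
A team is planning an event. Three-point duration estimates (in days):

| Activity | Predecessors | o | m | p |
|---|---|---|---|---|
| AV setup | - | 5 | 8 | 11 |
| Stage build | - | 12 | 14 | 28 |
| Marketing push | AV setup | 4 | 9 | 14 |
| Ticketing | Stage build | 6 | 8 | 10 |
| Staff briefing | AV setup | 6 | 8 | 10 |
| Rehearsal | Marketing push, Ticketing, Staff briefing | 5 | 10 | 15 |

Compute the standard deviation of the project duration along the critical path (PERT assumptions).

3.21 days

te_AV setup = (5 + 4·8 + 11)/6 = 48/6 = 8; σ²_AV setup = ((11−5)/6)² = 1.000
te_Stage build = (12 + 4·14 + 28)/6 = 96/6 = 16; σ²_Stage build = ((28−12)/6)² = 7.111
te_Marketing push = (4 + 4·9 + 14)/6 = 54/6 = 9; σ²_Marketing push = ((14−4)/6)² = 2.778
te_Ticketing = (6 + 4·8 + 10)/6 = 48/6 = 8; σ²_Ticketing = ((10−6)/6)² = 0.444
te_Staff briefing = (6 + 4·8 + 10)/6 = 48/6 = 8; σ²_Staff briefing = ((10−6)/6)² = 0.444
te_Rehearsal = (5 + 4·10 + 15)/6 = 60/6 = 10; σ²_Rehearsal = ((15−5)/6)² = 2.778

Forward pass:
ES_AV setup = 0; EF_AV setup = 8
ES_Stage build = 0; EF_Stage build = 16
ES_Marketing push = 8; EF_Marketing push = 8+9 = 17
ES_Ticketing = 16; EF_Ticketing = 16+8 = 24
ES_Staff briefing = 8; EF_Staff briefing = 8+8 = 16
ES_Rehearsal = max(EF_Marketing push=17, EF_Ticketing=24, EF_Staff briefing=16) = 24; EF_Rehearsal = 24+10 = 34
Expected project duration μ = 34 days. Critical path: Stage build → Ticketing → Rehearsal.

Variance along critical path = 7.111 + 0.444 + 2.778 = 10.333
σ = √10.333 = 3.215 days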